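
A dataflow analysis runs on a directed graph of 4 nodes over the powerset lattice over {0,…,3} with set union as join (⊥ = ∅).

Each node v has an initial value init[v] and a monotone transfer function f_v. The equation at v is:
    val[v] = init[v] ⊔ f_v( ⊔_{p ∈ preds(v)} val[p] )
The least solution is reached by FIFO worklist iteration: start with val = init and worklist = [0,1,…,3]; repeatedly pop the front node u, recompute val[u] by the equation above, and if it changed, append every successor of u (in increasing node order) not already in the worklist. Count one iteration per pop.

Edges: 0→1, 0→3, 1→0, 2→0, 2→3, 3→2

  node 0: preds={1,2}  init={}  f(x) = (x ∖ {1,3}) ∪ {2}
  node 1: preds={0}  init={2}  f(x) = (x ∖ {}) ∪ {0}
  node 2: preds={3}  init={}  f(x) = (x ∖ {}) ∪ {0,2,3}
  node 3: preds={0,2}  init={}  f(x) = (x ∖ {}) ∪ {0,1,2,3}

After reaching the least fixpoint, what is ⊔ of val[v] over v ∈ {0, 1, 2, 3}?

Trace (9 dequeues):
  [1] u=0 | in {2} | out {2} | prev {} | push {}
  [2] u=1 | in {2} | out {0,2} | prev {2} | push {0}
  [3] u=2 | in {} | out {0,2,3} | prev {} | push {}
  [4] u=3 | in {0,2,3} | out {0,1,2,3} | prev {} | push {2}
  [5] u=0 | in {0,2,3} | out {0,2} | prev {2} | push {1,3}
  [6] u=2 | in {0,1,2,3} | out {0,1,2,3} | prev {0,2,3} | push {0}
  [7] u=1 | in {0,2} | out {0,2} | ==
  [8] u=3 | in {0,1,2,3} | out {0,1,2,3} | ==
  [9] u=0 | in {0,1,2,3} | out {0,2} | ==

Converged values:
  [0] {0,2}
  [1] {0,2}
  [2] {0,1,2,3}
  [3] {0,1,2,3}

{0,1,2,3}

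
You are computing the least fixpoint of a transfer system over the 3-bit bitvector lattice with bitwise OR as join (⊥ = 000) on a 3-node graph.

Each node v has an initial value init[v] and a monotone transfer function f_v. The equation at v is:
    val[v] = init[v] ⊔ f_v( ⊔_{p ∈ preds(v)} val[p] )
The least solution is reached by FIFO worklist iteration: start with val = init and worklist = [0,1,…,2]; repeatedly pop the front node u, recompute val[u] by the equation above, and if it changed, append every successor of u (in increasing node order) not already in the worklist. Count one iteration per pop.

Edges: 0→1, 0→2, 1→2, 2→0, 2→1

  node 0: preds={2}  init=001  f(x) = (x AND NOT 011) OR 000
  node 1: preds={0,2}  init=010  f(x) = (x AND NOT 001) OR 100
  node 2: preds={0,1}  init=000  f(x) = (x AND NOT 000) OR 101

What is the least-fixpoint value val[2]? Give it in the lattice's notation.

Iteration log — 6 steps:
  step 1. node 0  ⊔preds=000  new=001  stable
  step 2. node 1  ⊔preds=001  new=110  old=010  +wl: 
  step 3. node 2  ⊔preds=111  new=111  old=000  +wl: 0,1
  step 4. node 0  ⊔preds=111  new=101  old=001  +wl: 2
  step 5. node 1  ⊔preds=111  new=110  stable
  step 6. node 2  ⊔preds=111  new=111  stable

Least fixpoint reached:
  node 0: 101
  node 1: 110
  node 2: 111

111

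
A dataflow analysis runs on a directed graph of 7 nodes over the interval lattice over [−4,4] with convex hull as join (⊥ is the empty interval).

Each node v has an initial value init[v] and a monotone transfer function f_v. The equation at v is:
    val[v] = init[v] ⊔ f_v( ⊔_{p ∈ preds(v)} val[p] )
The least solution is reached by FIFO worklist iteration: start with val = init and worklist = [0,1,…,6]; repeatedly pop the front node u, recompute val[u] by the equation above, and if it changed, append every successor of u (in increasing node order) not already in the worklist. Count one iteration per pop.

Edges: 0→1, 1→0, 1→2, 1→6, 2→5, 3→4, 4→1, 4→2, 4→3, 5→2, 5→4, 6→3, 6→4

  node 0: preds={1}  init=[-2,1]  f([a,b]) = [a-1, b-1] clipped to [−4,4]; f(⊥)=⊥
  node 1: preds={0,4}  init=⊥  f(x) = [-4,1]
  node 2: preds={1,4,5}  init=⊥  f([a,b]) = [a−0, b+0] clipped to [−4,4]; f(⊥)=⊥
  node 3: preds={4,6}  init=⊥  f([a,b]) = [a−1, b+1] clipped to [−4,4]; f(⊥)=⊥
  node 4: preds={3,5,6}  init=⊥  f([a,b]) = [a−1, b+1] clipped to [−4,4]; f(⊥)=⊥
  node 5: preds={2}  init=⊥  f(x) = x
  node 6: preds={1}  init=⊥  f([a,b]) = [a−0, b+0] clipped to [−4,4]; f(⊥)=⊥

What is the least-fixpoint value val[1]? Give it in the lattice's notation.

[-4,1]

Iteration log — 22 steps:
  step 1. node 0  ⊔preds=⊥  new=[-2,1]  stable
  step 2. node 1  ⊔preds=[-2,1]  new=[-4,1]  old=⊥  +wl: 0
  step 3. node 2  ⊔preds=[-4,1]  new=[-4,1]  old=⊥  +wl: 
  step 4. node 3  ⊔preds=⊥  new=⊥  stable
  step 5. node 4  ⊔preds=⊥  new=⊥  stable
  step 6. node 5  ⊔preds=[-4,1]  new=[-4,1]  old=⊥  +wl: 2,4
  step 7. node 6  ⊔preds=[-4,1]  new=[-4,1]  old=⊥  +wl: 3
  step 8. node 0  ⊔preds=[-4,1]  new=[-4,1]  old=[-2,1]  +wl: 1
  step 9. node 2  ⊔preds=[-4,1]  new=[-4,1]  stable
  step 10. node 4  ⊔preds=[-4,1]  new=[-4,2]  old=⊥  +wl: 2
  step 11. node 3  ⊔preds=[-4,2]  new=[-4,3]  old=⊥  +wl: 4
  step 12. node 1  ⊔preds=[-4,2]  new=[-4,1]  stable
  step 13. node 2  ⊔preds=[-4,2]  new=[-4,2]  old=[-4,1]  +wl: 5
  step 14. node 4  ⊔preds=[-4,3]  new=[-4,4]  old=[-4,2]  +wl: 1,2,3
  step 15. node 5  ⊔preds=[-4,2]  new=[-4,2]  old=[-4,1]  +wl: 4
  step 16. node 1  ⊔preds=[-4,4]  new=[-4,1]  stable
  step 17. node 2  ⊔preds=[-4,4]  new=[-4,4]  old=[-4,2]  +wl: 5
  step 18. node 3  ⊔preds=[-4,4]  new=[-4,4]  old=[-4,3]  +wl: 
  step 19. node 4  ⊔preds=[-4,4]  new=[-4,4]  stable
  step 20. node 5  ⊔preds=[-4,4]  new=[-4,4]  old=[-4,2]  +wl: 2,4
  step 21. node 2  ⊔preds=[-4,4]  new=[-4,4]  stable
  step 22. node 4  ⊔preds=[-4,4]  new=[-4,4]  stable

Least fixpoint reached:
  node 0: [-4,1]
  node 1: [-4,1]
  node 2: [-4,4]
  node 3: [-4,4]
  node 4: [-4,4]
  node 5: [-4,4]
  node 6: [-4,1]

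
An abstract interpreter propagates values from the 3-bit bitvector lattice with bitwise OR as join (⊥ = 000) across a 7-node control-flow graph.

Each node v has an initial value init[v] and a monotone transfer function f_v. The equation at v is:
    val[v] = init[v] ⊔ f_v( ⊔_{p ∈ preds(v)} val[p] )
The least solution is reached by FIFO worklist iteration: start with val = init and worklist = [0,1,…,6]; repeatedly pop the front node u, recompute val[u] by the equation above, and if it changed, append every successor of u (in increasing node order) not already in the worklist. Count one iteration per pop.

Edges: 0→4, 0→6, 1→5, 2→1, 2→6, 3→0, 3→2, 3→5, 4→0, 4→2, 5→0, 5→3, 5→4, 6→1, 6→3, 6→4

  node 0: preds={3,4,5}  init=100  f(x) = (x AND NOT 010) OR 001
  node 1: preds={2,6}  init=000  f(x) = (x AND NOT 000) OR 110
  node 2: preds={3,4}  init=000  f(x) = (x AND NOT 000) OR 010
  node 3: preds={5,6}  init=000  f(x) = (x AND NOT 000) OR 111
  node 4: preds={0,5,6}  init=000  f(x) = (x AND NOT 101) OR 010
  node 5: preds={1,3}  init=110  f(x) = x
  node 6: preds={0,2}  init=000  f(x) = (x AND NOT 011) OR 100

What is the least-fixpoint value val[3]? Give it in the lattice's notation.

111

Trace (15 dequeues):
  [1] u=0 | in 110 | out 101 | prev 100 | push {}
  [2] u=1 | in 000 | out 110 | prev 000 | push {}
  [3] u=2 | in 000 | out 010 | prev 000 | push {1}
  [4] u=3 | in 110 | out 111 | prev 000 | push {0,2}
  [5] u=4 | in 111 | out 010 | prev 000 | push {}
  [6] u=5 | in 111 | out 111 | prev 110 | push {3,4}
  [7] u=6 | in 111 | out 100 | prev 000 | push {}
  [8] u=1 | in 110 | out 110 | ==
  [9] u=0 | in 111 | out 101 | ==
  [10] u=2 | in 111 | out 111 | prev 010 | push {1,6}
  [11] u=3 | in 111 | out 111 | ==
  [12] u=4 | in 111 | out 010 | ==
  [13] u=1 | in 111 | out 111 | prev 110 | push {5}
  [14] u=6 | in 111 | out 100 | ==
  [15] u=5 | in 111 | out 111 | ==

Converged values:
  [0] 101
  [1] 111
  [2] 111
  [3] 111
  [4] 010
  [5] 111
  [6] 100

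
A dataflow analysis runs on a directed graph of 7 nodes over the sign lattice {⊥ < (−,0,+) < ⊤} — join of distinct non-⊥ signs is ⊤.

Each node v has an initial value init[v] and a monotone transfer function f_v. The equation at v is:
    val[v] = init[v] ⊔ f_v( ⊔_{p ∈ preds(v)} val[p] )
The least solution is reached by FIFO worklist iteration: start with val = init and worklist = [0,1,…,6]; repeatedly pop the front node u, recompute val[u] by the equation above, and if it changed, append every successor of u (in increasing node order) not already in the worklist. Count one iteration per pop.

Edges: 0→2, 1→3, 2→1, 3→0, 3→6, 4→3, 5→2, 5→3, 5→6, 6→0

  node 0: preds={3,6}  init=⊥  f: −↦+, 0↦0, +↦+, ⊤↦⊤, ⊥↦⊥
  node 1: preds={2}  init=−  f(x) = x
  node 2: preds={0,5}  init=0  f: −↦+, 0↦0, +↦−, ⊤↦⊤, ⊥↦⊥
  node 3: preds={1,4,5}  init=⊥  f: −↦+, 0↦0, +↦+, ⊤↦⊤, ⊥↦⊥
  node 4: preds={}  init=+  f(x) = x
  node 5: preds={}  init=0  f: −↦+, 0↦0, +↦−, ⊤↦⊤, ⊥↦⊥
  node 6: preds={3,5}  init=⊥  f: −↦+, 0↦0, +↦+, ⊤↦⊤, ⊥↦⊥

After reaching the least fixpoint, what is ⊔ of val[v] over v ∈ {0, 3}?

Iteration log — 10 steps:
  step 1. node 0  ⊔preds=⊥  new=⊥  stable
  step 2. node 1  ⊔preds=0  new=⊤  old=−  +wl: 
  step 3. node 2  ⊔preds=0  new=0  stable
  step 4. node 3  ⊔preds=⊤  new=⊤  old=⊥  +wl: 0
  step 5. node 4  ⊔preds=⊥  new=+  stable
  step 6. node 5  ⊔preds=⊥  new=0  stable
  step 7. node 6  ⊔preds=⊤  new=⊤  old=⊥  +wl: 
  step 8. node 0  ⊔preds=⊤  new=⊤  old=⊥  +wl: 2
  step 9. node 2  ⊔preds=⊤  new=⊤  old=0  +wl: 1
  step 10. node 1  ⊔preds=⊤  new=⊤  stable

Least fixpoint reached:
  node 0: ⊤
  node 1: ⊤
  node 2: ⊤
  node 3: ⊤
  node 4: +
  node 5: 0
  node 6: ⊤

⊤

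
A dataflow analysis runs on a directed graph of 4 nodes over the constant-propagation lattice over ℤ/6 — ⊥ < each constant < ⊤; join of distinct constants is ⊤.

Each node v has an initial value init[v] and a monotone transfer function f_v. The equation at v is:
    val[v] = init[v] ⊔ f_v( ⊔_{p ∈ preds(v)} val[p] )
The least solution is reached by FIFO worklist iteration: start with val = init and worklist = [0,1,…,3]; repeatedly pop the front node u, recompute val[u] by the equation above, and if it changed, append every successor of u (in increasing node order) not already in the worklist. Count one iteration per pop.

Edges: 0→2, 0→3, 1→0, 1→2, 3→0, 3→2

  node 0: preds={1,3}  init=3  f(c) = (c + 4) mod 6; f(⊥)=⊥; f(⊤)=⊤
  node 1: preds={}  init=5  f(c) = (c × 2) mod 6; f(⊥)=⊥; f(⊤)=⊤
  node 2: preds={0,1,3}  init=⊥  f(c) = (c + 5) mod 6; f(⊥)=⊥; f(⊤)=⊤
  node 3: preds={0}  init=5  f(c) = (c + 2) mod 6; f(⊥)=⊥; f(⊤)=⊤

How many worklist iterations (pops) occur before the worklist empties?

Iteration log — 4 steps:
  step 1. node 0  ⊔preds=5  new=3  stable
  step 2. node 1  ⊔preds=⊥  new=5  stable
  step 3. node 2  ⊔preds=⊤  new=⊤  old=⊥  +wl: 
  step 4. node 3  ⊔preds=3  new=5  stable

Least fixpoint reached:
  node 0: 3
  node 1: 5
  node 2: ⊤
  node 3: 5

4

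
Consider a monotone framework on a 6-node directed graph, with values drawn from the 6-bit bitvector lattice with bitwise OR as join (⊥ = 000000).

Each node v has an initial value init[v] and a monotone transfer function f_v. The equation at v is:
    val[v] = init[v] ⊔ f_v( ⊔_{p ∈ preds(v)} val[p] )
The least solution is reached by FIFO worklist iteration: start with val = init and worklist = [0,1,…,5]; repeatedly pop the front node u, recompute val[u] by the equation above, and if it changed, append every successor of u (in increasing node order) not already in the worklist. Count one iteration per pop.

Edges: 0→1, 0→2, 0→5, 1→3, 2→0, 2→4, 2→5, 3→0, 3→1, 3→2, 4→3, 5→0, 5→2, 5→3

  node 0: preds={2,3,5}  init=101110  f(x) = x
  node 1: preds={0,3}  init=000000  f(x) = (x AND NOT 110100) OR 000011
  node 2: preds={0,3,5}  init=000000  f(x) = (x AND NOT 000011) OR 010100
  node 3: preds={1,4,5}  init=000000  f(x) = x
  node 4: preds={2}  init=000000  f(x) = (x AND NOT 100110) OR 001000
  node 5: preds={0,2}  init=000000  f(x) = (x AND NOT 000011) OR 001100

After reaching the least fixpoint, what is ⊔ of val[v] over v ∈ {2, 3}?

111111

Trace (14 dequeues):
  [1] u=0 | in 000000 | out 101110 | ==
  [2] u=1 | in 101110 | out 001011 | prev 000000 | push {}
  [3] u=2 | in 101110 | out 111100 | prev 000000 | push {0}
  [4] u=3 | in 001011 | out 001011 | prev 000000 | push {1,2}
  [5] u=4 | in 111100 | out 011000 | prev 000000 | push {3}
  [6] u=5 | in 111110 | out 111100 | prev 000000 | push {}
  [7] u=0 | in 111111 | out 111111 | prev 101110 | push {5}
  [8] u=1 | in 111111 | out 001011 | ==
  [9] u=2 | in 111111 | out 111100 | ==
  [10] u=3 | in 111111 | out 111111 | prev 001011 | push {0,1,2}
  [11] u=5 | in 111111 | out 111100 | ==
  [12] u=0 | in 111111 | out 111111 | ==
  [13] u=1 | in 111111 | out 001011 | ==
  [14] u=2 | in 111111 | out 111100 | ==

Converged values:
  [0] 111111
  [1] 001011
  [2] 111100
  [3] 111111
  [4] 011000
  [5] 111100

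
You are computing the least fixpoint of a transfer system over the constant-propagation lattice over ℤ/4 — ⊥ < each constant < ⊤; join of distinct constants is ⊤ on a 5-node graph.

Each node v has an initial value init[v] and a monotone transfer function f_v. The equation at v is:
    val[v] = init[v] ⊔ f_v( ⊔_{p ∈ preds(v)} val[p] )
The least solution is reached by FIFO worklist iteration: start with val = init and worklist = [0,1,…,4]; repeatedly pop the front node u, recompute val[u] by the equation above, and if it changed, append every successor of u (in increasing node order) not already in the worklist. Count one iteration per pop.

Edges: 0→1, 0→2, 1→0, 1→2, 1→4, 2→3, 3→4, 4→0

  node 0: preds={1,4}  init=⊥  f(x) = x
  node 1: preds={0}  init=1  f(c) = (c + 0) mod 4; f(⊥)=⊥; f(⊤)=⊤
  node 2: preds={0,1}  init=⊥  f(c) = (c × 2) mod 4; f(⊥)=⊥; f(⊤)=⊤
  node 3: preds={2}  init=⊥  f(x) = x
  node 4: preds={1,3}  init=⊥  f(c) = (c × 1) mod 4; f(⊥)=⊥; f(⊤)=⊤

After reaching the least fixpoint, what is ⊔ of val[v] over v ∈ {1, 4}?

Iteration log — 12 steps:
  step 1. node 0  ⊔preds=1  new=1  old=⊥  +wl: 
  step 2. node 1  ⊔preds=1  new=1  stable
  step 3. node 2  ⊔preds=1  new=2  old=⊥  +wl: 
  step 4. node 3  ⊔preds=2  new=2  old=⊥  +wl: 
  step 5. node 4  ⊔preds=⊤  new=⊤  old=⊥  +wl: 0
  step 6. node 0  ⊔preds=⊤  new=⊤  old=1  +wl: 1,2
  step 7. node 1  ⊔preds=⊤  new=⊤  old=1  +wl: 0,4
  step 8. node 2  ⊔preds=⊤  new=⊤  old=2  +wl: 3
  step 9. node 0  ⊔preds=⊤  new=⊤  stable
  step 10. node 4  ⊔preds=⊤  new=⊤  stable
  step 11. node 3  ⊔preds=⊤  new=⊤  old=2  +wl: 4
  step 12. node 4  ⊔preds=⊤  new=⊤  stable

Least fixpoint reached:
  node 0: ⊤
  node 1: ⊤
  node 2: ⊤
  node 3: ⊤
  node 4: ⊤

⊤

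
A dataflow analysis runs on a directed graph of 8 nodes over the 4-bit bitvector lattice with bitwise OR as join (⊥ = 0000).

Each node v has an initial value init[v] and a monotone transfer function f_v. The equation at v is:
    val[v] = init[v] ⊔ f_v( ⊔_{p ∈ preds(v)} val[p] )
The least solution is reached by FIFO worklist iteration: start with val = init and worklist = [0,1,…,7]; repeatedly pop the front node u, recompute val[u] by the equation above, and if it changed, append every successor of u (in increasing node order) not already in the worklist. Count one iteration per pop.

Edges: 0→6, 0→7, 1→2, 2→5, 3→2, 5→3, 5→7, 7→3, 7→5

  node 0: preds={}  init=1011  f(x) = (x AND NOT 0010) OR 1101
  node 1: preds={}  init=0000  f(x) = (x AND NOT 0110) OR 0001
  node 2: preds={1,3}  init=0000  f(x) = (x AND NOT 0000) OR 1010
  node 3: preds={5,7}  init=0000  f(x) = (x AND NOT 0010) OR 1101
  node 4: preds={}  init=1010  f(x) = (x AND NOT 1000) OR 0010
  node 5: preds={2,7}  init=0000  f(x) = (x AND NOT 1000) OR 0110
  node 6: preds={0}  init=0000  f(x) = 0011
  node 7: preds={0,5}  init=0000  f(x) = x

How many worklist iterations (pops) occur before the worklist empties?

Trace (11 dequeues):
  [1] u=0 | in 0000 | out 1111 | prev 1011 | push {}
  [2] u=1 | in 0000 | out 0001 | prev 0000 | push {}
  [3] u=2 | in 0001 | out 1011 | prev 0000 | push {}
  [4] u=3 | in 0000 | out 1101 | prev 0000 | push {2}
  [5] u=4 | in 0000 | out 1010 | ==
  [6] u=5 | in 1011 | out 0111 | prev 0000 | push {3}
  [7] u=6 | in 1111 | out 0011 | prev 0000 | push {}
  [8] u=7 | in 1111 | out 1111 | prev 0000 | push {5}
  [9] u=2 | in 1101 | out 1111 | prev 1011 | push {}
  [10] u=3 | in 1111 | out 1101 | ==
  [11] u=5 | in 1111 | out 0111 | ==

Converged values:
  [0] 1111
  [1] 0001
  [2] 1111
  [3] 1101
  [4] 1010
  [5] 0111
  [6] 0011
  [7] 1111

11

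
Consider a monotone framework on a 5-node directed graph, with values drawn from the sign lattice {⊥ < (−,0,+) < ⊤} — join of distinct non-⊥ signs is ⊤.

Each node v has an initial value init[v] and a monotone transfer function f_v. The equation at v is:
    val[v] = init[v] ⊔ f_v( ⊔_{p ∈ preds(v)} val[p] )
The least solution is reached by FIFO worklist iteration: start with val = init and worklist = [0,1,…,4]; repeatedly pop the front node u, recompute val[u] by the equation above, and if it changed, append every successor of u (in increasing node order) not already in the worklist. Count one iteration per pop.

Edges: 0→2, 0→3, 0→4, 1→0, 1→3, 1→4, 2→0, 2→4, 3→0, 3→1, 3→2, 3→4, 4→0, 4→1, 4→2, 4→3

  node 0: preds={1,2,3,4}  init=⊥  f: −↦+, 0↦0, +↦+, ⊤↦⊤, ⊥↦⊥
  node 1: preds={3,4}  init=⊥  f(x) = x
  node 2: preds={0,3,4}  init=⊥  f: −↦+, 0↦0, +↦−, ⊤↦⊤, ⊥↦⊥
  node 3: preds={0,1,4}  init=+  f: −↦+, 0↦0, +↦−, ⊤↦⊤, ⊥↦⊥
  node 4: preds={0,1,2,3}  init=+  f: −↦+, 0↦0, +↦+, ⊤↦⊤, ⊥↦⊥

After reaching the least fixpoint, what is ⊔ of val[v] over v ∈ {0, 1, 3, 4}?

Iteration log — 11 steps:
  step 1. node 0  ⊔preds=+  new=+  old=⊥  +wl: 
  step 2. node 1  ⊔preds=+  new=+  old=⊥  +wl: 0
  step 3. node 2  ⊔preds=+  new=−  old=⊥  +wl: 
  step 4. node 3  ⊔preds=+  new=⊤  old=+  +wl: 1,2
  step 5. node 4  ⊔preds=⊤  new=⊤  old=+  +wl: 3
  step 6. node 0  ⊔preds=⊤  new=⊤  old=+  +wl: 4
  step 7. node 1  ⊔preds=⊤  new=⊤  old=+  +wl: 0
  step 8. node 2  ⊔preds=⊤  new=⊤  old=−  +wl: 
  step 9. node 3  ⊔preds=⊤  new=⊤  stable
  step 10. node 4  ⊔preds=⊤  new=⊤  stable
  step 11. node 0  ⊔preds=⊤  new=⊤  stable

Least fixpoint reached:
  node 0: ⊤
  node 1: ⊤
  node 2: ⊤
  node 3: ⊤
  node 4: ⊤

⊤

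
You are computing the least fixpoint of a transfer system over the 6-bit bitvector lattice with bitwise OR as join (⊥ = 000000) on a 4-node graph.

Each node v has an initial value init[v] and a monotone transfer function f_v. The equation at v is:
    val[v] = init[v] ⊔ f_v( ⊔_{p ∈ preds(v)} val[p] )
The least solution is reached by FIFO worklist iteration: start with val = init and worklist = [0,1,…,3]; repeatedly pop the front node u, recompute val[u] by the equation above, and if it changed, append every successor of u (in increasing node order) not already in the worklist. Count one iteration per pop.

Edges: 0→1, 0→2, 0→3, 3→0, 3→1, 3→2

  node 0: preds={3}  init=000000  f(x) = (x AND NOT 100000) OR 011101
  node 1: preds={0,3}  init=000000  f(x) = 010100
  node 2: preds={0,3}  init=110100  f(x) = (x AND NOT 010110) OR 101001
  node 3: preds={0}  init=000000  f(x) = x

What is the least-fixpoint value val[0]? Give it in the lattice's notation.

011101

Trace (7 dequeues):
  [1] u=0 | in 000000 | out 011101 | prev 000000 | push {}
  [2] u=1 | in 011101 | out 010100 | prev 000000 | push {}
  [3] u=2 | in 011101 | out 111101 | prev 110100 | push {}
  [4] u=3 | in 011101 | out 011101 | prev 000000 | push {0,1,2}
  [5] u=0 | in 011101 | out 011101 | ==
  [6] u=1 | in 011101 | out 010100 | ==
  [7] u=2 | in 011101 | out 111101 | ==

Converged values:
  [0] 011101
  [1] 010100
  [2] 111101
  [3] 011101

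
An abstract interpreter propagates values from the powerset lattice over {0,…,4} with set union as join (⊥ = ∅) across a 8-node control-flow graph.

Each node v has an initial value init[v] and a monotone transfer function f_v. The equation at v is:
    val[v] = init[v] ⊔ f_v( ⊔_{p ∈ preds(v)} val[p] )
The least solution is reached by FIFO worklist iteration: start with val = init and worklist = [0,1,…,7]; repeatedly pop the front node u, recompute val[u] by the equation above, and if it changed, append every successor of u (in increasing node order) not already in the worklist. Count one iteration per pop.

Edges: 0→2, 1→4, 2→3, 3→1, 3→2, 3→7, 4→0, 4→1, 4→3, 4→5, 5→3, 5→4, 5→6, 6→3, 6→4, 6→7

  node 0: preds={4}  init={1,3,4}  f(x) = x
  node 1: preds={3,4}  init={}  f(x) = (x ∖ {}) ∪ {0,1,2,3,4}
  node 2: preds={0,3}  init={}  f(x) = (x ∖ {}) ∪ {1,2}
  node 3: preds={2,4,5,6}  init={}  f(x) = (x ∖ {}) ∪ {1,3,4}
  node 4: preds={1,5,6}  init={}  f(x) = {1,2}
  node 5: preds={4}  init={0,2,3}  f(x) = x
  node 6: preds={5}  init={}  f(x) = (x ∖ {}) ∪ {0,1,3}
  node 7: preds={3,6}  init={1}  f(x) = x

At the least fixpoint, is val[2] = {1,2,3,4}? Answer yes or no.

Iteration log — 14 steps:
  step 1. node 0  ⊔preds={}  new={1,3,4}  stable
  step 2. node 1  ⊔preds={}  new={0,1,2,3,4}  old={}  +wl: 
  step 3. node 2  ⊔preds={1,3,4}  new={1,2,3,4}  old={}  +wl: 
  step 4. node 3  ⊔preds={0,1,2,3,4}  new={0,1,2,3,4}  old={}  +wl: 1,2
  step 5. node 4  ⊔preds={0,1,2,3,4}  new={1,2}  old={}  +wl: 0,3
  step 6. node 5  ⊔preds={1,2}  new={0,1,2,3}  old={0,2,3}  +wl: 4
  step 7. node 6  ⊔preds={0,1,2,3}  new={0,1,2,3}  old={}  +wl: 
  step 8. node 7  ⊔preds={0,1,2,3,4}  new={0,1,2,3,4}  old={1}  +wl: 
  step 9. node 1  ⊔preds={0,1,2,3,4}  new={0,1,2,3,4}  stable
  step 10. node 2  ⊔preds={0,1,2,3,4}  new={0,1,2,3,4}  old={1,2,3,4}  +wl: 
  step 11. node 0  ⊔preds={1,2}  new={1,2,3,4}  old={1,3,4}  +wl: 2
  step 12. node 3  ⊔preds={0,1,2,3,4}  new={0,1,2,3,4}  stable
  step 13. node 4  ⊔preds={0,1,2,3,4}  new={1,2}  stable
  step 14. node 2  ⊔preds={0,1,2,3,4}  new={0,1,2,3,4}  stable

Least fixpoint reached:
  node 0: {1,2,3,4}
  node 1: {0,1,2,3,4}
  node 2: {0,1,2,3,4}
  node 3: {0,1,2,3,4}
  node 4: {1,2}
  node 5: {0,1,2,3}
  node 6: {0,1,2,3}
  node 7: {0,1,2,3,4}

no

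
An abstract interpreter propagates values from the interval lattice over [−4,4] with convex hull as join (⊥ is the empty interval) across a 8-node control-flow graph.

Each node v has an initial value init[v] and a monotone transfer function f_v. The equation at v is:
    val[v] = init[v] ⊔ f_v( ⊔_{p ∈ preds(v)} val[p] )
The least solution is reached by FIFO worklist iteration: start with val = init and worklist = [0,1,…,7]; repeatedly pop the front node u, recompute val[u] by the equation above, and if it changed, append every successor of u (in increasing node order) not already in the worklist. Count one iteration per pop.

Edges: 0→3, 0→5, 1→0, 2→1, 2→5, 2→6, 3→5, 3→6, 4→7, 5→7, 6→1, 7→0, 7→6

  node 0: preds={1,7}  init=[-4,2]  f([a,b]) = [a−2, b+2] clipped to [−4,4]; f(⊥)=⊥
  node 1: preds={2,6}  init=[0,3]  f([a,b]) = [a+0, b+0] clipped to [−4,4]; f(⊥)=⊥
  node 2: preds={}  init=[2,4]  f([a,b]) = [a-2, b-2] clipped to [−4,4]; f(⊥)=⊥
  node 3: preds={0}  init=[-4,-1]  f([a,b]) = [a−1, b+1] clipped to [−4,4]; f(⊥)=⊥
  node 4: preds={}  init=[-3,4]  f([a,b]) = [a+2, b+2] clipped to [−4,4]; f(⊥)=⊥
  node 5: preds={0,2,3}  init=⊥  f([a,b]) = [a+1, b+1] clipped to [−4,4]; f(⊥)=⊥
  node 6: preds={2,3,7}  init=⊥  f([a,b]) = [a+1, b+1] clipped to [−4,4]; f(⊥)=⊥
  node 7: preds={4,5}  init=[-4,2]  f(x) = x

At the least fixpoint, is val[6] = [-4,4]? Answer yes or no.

Trace (12 dequeues):
  [1] u=0 | in [-4,3] | out [-4,4] | prev [-4,2] | push {}
  [2] u=1 | in [2,4] | out [0,4] | prev [0,3] | push {0}
  [3] u=2 | in ⊥ | out [2,4] | ==
  [4] u=3 | in [-4,4] | out [-4,4] | prev [-4,-1] | push {}
  [5] u=4 | in ⊥ | out [-3,4] | ==
  [6] u=5 | in [-4,4] | out [-3,4] | prev ⊥ | push {}
  [7] u=6 | in [-4,4] | out [-3,4] | prev ⊥ | push {1}
  [8] u=7 | in [-3,4] | out [-4,4] | prev [-4,2] | push {6}
  [9] u=0 | in [-4,4] | out [-4,4] | ==
  [10] u=1 | in [-3,4] | out [-3,4] | prev [0,4] | push {0}
  [11] u=6 | in [-4,4] | out [-3,4] | ==
  [12] u=0 | in [-4,4] | out [-4,4] | ==

Converged values:
  [0] [-4,4]
  [1] [-3,4]
  [2] [2,4]
  [3] [-4,4]
  [4] [-3,4]
  [5] [-3,4]
  [6] [-3,4]
  [7] [-4,4]

no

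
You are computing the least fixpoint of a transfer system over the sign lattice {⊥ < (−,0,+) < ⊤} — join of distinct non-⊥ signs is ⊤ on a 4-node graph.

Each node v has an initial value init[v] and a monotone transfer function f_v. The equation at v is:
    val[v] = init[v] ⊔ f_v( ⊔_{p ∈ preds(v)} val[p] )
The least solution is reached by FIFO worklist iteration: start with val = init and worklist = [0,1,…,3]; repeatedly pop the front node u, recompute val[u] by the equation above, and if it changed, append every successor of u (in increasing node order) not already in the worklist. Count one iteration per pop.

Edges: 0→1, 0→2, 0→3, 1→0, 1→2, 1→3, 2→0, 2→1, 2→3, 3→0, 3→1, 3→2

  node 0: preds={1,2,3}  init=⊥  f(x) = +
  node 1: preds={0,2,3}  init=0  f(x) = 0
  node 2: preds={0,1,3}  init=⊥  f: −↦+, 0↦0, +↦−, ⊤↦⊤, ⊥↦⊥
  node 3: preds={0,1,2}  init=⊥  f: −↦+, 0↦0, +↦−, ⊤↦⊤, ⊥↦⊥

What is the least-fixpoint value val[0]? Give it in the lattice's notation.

Trace (7 dequeues):
  [1] u=0 | in 0 | out + | prev ⊥ | push {}
  [2] u=1 | in + | out 0 | ==
  [3] u=2 | in ⊤ | out ⊤ | prev ⊥ | push {0,1}
  [4] u=3 | in ⊤ | out ⊤ | prev ⊥ | push {2}
  [5] u=0 | in ⊤ | out + | ==
  [6] u=1 | in ⊤ | out 0 | ==
  [7] u=2 | in ⊤ | out ⊤ | ==

Converged values:
  [0] +
  [1] 0
  [2] ⊤
  [3] ⊤

+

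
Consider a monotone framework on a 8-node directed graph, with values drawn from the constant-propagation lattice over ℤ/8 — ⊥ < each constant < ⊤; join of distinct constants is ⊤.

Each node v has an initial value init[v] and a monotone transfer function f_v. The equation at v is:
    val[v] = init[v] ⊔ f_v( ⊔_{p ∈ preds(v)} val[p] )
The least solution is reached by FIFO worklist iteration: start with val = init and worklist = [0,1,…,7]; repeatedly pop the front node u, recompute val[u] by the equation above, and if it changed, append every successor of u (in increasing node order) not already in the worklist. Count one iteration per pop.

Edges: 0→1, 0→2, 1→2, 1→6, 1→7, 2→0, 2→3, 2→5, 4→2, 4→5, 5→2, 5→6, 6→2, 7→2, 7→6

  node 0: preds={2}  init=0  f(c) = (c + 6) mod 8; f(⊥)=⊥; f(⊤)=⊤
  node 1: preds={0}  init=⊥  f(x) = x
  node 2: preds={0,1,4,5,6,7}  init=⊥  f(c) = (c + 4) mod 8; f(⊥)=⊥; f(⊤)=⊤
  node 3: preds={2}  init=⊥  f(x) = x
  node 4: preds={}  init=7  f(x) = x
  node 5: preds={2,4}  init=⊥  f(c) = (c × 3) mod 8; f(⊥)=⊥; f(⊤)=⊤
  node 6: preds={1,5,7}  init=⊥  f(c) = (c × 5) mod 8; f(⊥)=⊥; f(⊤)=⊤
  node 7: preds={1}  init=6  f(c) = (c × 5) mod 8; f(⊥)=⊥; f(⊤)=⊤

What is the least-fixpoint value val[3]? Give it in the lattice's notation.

Trace (15 dequeues):
  [1] u=0 | in ⊥ | out 0 | ==
  [2] u=1 | in 0 | out 0 | prev ⊥ | push {}
  [3] u=2 | in ⊤ | out ⊤ | prev ⊥ | push {0}
  [4] u=3 | in ⊤ | out ⊤ | prev ⊥ | push {}
  [5] u=4 | in ⊥ | out 7 | ==
  [6] u=5 | in ⊤ | out ⊤ | prev ⊥ | push {2}
  [7] u=6 | in ⊤ | out ⊤ | prev ⊥ | push {}
  [8] u=7 | in 0 | out ⊤ | prev 6 | push {6}
  [9] u=0 | in ⊤ | out ⊤ | prev 0 | push {1}
  [10] u=2 | in ⊤ | out ⊤ | ==
  [11] u=6 | in ⊤ | out ⊤ | ==
  [12] u=1 | in ⊤ | out ⊤ | prev 0 | push {2,6,7}
  [13] u=2 | in ⊤ | out ⊤ | ==
  [14] u=6 | in ⊤ | out ⊤ | ==
  [15] u=7 | in ⊤ | out ⊤ | ==

Converged values:
  [0] ⊤
  [1] ⊤
  [2] ⊤
  [3] ⊤
  [4] 7
  [5] ⊤
  [6] ⊤
  [7] ⊤

⊤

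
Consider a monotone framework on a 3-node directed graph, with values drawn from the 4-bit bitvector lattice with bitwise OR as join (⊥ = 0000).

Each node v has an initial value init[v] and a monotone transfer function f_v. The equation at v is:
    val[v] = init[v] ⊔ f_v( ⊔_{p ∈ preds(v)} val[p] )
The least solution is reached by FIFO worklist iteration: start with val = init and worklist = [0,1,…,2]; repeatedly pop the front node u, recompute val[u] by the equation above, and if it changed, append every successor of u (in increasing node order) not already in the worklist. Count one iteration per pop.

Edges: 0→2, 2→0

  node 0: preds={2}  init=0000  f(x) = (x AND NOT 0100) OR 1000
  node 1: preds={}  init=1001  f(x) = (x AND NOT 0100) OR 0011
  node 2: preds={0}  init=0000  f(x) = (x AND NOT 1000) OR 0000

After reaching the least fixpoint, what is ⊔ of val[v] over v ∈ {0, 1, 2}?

1011

Trace (3 dequeues):
  [1] u=0 | in 0000 | out 1000 | prev 0000 | push {}
  [2] u=1 | in 0000 | out 1011 | prev 1001 | push {}
  [3] u=2 | in 1000 | out 0000 | ==

Converged values:
  [0] 1000
  [1] 1011
  [2] 0000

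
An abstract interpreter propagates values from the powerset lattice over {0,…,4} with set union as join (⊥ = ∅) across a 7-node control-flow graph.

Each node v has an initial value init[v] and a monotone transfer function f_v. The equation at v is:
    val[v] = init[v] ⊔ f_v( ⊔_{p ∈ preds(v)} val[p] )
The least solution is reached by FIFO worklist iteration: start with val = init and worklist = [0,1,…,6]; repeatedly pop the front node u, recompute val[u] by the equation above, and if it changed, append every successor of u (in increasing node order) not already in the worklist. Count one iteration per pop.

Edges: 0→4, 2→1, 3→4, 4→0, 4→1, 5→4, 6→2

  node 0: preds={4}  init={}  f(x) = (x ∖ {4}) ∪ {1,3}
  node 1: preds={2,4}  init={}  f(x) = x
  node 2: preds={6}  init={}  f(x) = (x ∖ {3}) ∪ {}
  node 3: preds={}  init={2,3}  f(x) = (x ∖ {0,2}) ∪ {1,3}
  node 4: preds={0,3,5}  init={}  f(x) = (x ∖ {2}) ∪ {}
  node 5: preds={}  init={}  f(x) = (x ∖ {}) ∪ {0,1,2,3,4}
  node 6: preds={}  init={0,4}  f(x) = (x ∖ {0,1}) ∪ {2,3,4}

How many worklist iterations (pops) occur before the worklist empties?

14

Worklist (14 pops):
  #1 pop 0: in={} → {1,3} (was {}); enqueue []
  #2 pop 1: in={} → {} (no change)
  #3 pop 2: in={0,4} → {0,4} (was {}); enqueue [1]
  #4 pop 3: in={} → {1,2,3} (was {2,3}); enqueue []
  #5 pop 4: in={1,2,3} → {1,3} (was {}); enqueue [0]
  #6 pop 5: in={} → {0,1,2,3,4} (was {}); enqueue [4]
  #7 pop 6: in={} → {0,2,3,4} (was {0,4}); enqueue [2]
  #8 pop 1: in={0,1,3,4} → {0,1,3,4} (was {}); enqueue []
  #9 pop 0: in={1,3} → {1,3} (no change)
  #10 pop 4: in={0,1,2,3,4} → {0,1,3,4} (was {1,3}); enqueue [0,1]
  #11 pop 2: in={0,2,3,4} → {0,2,4} (was {0,4}); enqueue []
  #12 pop 0: in={0,1,3,4} → {0,1,3} (was {1,3}); enqueue [4]
  #13 pop 1: in={0,1,2,3,4} → {0,1,2,3,4} (was {0,1,3,4}); enqueue []
  #14 pop 4: in={0,1,2,3,4} → {0,1,3,4} (no change)

Fixpoint:
  val[0] = {0,1,3}
  val[1] = {0,1,2,3,4}
  val[2] = {0,2,4}
  val[3] = {1,2,3}
  val[4] = {0,1,3,4}
  val[5] = {0,1,2,3,4}
  val[6] = {0,2,3,4}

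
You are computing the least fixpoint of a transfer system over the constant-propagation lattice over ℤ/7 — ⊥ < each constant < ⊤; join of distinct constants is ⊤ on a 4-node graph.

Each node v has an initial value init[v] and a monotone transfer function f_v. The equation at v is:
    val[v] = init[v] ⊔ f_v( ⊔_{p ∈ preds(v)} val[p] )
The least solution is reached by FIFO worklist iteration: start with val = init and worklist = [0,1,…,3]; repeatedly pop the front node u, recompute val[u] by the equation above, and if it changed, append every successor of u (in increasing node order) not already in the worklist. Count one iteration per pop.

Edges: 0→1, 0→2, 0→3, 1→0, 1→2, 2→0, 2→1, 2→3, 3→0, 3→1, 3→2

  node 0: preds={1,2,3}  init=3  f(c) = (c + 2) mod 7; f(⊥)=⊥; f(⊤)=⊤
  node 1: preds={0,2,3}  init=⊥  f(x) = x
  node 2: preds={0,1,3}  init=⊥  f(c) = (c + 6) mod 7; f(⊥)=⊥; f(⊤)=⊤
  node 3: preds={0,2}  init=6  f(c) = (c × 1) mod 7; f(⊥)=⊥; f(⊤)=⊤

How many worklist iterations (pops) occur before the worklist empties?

Trace (7 dequeues):
  [1] u=0 | in 6 | out ⊤ | prev 3 | push {}
  [2] u=1 | in ⊤ | out ⊤ | prev ⊥ | push {0}
  [3] u=2 | in ⊤ | out ⊤ | prev ⊥ | push {1}
  [4] u=3 | in ⊤ | out ⊤ | prev 6 | push {2}
  [5] u=0 | in ⊤ | out ⊤ | ==
  [6] u=1 | in ⊤ | out ⊤ | ==
  [7] u=2 | in ⊤ | out ⊤ | ==

Converged values:
  [0] ⊤
  [1] ⊤
  [2] ⊤
  [3] ⊤

7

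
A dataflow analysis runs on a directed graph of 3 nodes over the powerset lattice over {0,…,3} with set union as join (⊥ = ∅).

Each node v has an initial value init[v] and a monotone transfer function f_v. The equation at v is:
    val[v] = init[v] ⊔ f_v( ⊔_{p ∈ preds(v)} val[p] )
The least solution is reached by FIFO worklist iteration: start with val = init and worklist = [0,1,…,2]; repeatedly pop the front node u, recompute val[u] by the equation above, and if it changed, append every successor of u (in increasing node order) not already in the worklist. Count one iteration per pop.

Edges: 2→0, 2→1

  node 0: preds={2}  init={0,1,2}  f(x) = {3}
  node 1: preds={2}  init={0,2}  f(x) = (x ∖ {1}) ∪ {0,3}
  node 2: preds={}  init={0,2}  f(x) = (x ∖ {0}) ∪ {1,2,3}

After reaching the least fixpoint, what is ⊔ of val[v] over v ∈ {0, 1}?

Trace (5 dequeues):
  [1] u=0 | in {0,2} | out {0,1,2,3} | prev {0,1,2} | push {}
  [2] u=1 | in {0,2} | out {0,2,3} | prev {0,2} | push {}
  [3] u=2 | in {} | out {0,1,2,3} | prev {0,2} | push {0,1}
  [4] u=0 | in {0,1,2,3} | out {0,1,2,3} | ==
  [5] u=1 | in {0,1,2,3} | out {0,2,3} | ==

Converged values:
  [0] {0,1,2,3}
  [1] {0,2,3}
  [2] {0,1,2,3}

{0,1,2,3}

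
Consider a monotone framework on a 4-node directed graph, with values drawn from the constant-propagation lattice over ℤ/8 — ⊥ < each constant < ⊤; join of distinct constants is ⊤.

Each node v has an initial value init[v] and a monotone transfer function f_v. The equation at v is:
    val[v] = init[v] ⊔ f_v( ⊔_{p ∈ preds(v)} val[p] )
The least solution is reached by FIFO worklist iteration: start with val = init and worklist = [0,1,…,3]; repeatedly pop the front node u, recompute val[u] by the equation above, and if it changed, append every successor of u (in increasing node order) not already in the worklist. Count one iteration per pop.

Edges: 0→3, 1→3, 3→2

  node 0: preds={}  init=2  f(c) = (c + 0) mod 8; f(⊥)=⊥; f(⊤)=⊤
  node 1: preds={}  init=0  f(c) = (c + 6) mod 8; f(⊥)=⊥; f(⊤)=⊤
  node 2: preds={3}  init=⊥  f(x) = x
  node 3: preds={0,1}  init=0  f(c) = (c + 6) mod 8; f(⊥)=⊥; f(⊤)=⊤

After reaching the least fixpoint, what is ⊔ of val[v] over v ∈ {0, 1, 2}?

⊤

Trace (5 dequeues):
  [1] u=0 | in ⊥ | out 2 | ==
  [2] u=1 | in ⊥ | out 0 | ==
  [3] u=2 | in 0 | out 0 | prev ⊥ | push {}
  [4] u=3 | in ⊤ | out ⊤ | prev 0 | push {2}
  [5] u=2 | in ⊤ | out ⊤ | prev 0 | push {}

Converged values:
  [0] 2
  [1] 0
  [2] ⊤
  [3] ⊤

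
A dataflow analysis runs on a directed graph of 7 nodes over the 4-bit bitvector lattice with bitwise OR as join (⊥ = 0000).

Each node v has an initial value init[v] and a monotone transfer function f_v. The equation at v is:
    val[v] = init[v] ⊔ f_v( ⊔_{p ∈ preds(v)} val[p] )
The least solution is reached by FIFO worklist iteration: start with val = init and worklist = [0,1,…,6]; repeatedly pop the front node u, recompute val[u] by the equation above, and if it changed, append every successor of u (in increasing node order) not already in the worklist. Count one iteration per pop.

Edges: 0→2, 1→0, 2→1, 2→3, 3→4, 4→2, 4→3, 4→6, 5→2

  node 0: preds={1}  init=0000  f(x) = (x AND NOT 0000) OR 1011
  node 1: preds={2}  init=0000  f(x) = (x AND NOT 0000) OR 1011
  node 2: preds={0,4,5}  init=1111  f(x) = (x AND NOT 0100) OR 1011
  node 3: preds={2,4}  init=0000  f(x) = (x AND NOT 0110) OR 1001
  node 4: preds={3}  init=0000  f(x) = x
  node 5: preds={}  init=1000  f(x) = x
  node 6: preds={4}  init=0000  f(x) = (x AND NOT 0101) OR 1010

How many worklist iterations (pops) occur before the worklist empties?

10

Trace (10 dequeues):
  [1] u=0 | in 0000 | out 1011 | prev 0000 | push {}
  [2] u=1 | in 1111 | out 1111 | prev 0000 | push {0}
  [3] u=2 | in 1011 | out 1111 | ==
  [4] u=3 | in 1111 | out 1001 | prev 0000 | push {}
  [5] u=4 | in 1001 | out 1001 | prev 0000 | push {2,3}
  [6] u=5 | in 0000 | out 1000 | ==
  [7] u=6 | in 1001 | out 1010 | prev 0000 | push {}
  [8] u=0 | in 1111 | out 1111 | prev 1011 | push {}
  [9] u=2 | in 1111 | out 1111 | ==
  [10] u=3 | in 1111 | out 1001 | ==

Converged values:
  [0] 1111
  [1] 1111
  [2] 1111
  [3] 1001
  [4] 1001
  [5] 1000
  [6] 1010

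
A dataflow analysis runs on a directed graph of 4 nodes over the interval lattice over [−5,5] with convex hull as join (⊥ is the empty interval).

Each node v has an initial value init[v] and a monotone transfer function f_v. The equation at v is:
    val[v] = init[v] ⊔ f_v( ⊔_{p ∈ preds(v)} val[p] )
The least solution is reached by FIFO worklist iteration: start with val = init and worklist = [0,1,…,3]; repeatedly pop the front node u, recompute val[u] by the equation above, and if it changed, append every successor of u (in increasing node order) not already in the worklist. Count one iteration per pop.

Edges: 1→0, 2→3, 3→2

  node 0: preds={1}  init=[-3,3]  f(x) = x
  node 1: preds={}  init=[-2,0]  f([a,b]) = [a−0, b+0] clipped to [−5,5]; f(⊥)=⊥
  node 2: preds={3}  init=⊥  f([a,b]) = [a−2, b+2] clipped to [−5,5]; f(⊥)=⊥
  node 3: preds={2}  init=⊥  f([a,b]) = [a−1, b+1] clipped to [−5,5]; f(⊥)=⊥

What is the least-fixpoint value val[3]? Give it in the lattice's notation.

⊥

Trace (4 dequeues):
  [1] u=0 | in [-2,0] | out [-3,3] | ==
  [2] u=1 | in ⊥ | out [-2,0] | ==
  [3] u=2 | in ⊥ | out ⊥ | ==
  [4] u=3 | in ⊥ | out ⊥ | ==

Converged values:
  [0] [-3,3]
  [1] [-2,0]
  [2] ⊥
  [3] ⊥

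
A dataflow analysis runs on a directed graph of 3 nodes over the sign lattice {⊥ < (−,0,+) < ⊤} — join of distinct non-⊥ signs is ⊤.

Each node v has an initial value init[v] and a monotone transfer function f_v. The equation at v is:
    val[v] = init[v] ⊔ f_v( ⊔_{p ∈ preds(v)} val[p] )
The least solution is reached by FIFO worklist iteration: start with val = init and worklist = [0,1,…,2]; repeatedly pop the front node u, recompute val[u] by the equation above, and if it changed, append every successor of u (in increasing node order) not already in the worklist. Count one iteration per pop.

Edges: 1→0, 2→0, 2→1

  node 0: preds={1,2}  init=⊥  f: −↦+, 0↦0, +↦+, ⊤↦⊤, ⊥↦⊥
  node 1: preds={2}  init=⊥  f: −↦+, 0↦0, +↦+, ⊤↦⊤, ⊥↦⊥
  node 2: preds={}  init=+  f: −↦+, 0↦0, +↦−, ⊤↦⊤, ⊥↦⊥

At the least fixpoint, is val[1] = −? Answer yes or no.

Iteration log — 4 steps:
  step 1. node 0  ⊔preds=+  new=+  old=⊥  +wl: 
  step 2. node 1  ⊔preds=+  new=+  old=⊥  +wl: 0
  step 3. node 2  ⊔preds=⊥  new=+  stable
  step 4. node 0  ⊔preds=+  new=+  stable

Least fixpoint reached:
  node 0: +
  node 1: +
  node 2: +

no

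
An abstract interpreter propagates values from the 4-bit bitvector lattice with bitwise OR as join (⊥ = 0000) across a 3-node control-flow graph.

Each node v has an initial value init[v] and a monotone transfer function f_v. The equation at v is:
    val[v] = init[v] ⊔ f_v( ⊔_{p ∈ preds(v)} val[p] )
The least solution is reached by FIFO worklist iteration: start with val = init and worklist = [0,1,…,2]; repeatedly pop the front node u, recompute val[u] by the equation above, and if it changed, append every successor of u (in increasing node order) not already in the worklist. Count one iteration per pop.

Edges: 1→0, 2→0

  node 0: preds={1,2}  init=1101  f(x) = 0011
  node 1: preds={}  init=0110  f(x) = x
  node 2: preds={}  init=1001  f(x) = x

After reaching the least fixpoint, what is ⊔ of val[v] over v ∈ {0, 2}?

Iteration log — 3 steps:
  step 1. node 0  ⊔preds=1111  new=1111  old=1101  +wl: 
  step 2. node 1  ⊔preds=0000  new=0110  stable
  step 3. node 2  ⊔preds=0000  new=1001  stable

Least fixpoint reached:
  node 0: 1111
  node 1: 0110
  node 2: 1001

1111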